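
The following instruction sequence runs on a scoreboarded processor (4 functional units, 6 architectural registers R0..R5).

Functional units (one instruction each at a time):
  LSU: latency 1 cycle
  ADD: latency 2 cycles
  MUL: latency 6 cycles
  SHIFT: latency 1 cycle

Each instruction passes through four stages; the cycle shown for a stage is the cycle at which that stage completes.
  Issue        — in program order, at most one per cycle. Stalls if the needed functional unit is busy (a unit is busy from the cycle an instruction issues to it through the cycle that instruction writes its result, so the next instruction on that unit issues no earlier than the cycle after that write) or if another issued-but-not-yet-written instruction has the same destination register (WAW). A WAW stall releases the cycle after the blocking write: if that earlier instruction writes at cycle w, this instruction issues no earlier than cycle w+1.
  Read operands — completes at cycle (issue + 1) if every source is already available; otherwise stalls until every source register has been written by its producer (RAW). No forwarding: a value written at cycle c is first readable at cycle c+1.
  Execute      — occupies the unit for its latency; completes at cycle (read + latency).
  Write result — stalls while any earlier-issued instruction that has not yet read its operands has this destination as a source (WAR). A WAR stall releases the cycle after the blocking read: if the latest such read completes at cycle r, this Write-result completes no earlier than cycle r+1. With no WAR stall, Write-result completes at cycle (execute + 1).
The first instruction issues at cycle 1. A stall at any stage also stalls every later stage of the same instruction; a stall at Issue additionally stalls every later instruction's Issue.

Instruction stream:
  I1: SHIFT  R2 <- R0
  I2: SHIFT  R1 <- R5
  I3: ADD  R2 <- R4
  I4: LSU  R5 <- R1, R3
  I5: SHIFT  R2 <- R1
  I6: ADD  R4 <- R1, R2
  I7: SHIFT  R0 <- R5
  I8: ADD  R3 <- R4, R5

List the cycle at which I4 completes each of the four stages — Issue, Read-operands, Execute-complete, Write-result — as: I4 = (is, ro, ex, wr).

c1: I1 dispatched to SHIFT
c2: I1 operands ready
c3: I1 complete
c4: R2←I1
c5: I2 dispatched to SHIFT
c6: I2 operands ready; I3 dispatched to ADD
c7: I2 complete; I3 operands ready; I4 dispatched to LSU
c8: R1←I2
c9: I3 complete; I4 operands ready
c10: R2←I3; I4 complete
c11: R5←I4; I5 dispatched to SHIFT
c12: I5 operands ready; I6 dispatched to ADD
c13: I5 complete
c14: R2←I5
c15: I6 operands ready; I7 dispatched to SHIFT
c16: I7 operands ready
c17: I6 complete; I7 complete
c18: R4←I6; R0←I7
c19: I8 dispatched to ADD
c20: I8 operands ready
c22: I8 complete
c23: R3←I8

I4 = (7, 9, 10, 11)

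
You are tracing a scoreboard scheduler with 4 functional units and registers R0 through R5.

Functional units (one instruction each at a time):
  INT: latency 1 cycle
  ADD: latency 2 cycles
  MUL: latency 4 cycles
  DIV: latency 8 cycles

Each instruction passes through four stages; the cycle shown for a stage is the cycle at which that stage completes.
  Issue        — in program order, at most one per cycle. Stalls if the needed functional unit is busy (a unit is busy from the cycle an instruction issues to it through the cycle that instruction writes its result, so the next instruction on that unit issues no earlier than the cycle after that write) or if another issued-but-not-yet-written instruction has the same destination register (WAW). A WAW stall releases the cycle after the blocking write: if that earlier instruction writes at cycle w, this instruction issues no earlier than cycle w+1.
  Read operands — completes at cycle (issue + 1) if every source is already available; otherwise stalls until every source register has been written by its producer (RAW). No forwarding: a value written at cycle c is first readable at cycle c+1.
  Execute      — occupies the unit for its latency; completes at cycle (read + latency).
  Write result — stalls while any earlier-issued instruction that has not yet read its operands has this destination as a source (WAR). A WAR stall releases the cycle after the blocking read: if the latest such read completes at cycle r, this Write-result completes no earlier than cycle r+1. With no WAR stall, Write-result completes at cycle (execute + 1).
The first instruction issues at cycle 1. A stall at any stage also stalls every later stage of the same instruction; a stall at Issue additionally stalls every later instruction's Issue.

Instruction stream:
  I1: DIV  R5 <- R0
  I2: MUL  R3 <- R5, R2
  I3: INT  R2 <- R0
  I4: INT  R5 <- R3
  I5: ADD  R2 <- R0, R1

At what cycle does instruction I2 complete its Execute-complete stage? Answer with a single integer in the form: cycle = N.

[1] issue I1 (DIV)
[2] I1 read-ops | issue I2 (MUL)
[3] issue I3 (INT)
[4] I3 read-ops
[5] I3 finished on INT
[10] I1 finished on DIV
[11] I1→R5
[12] I2 read-ops
[13] I3→R2
[14] issue I4 (INT)
[15] issue I5 (ADD)
[16] I2 finished on MUL | I5 read-ops
[17] I2→R3
[18] I4 read-ops | I5 finished on ADD
[19] I4 finished on INT | I5→R2
[20] I4→R5

cycle = 16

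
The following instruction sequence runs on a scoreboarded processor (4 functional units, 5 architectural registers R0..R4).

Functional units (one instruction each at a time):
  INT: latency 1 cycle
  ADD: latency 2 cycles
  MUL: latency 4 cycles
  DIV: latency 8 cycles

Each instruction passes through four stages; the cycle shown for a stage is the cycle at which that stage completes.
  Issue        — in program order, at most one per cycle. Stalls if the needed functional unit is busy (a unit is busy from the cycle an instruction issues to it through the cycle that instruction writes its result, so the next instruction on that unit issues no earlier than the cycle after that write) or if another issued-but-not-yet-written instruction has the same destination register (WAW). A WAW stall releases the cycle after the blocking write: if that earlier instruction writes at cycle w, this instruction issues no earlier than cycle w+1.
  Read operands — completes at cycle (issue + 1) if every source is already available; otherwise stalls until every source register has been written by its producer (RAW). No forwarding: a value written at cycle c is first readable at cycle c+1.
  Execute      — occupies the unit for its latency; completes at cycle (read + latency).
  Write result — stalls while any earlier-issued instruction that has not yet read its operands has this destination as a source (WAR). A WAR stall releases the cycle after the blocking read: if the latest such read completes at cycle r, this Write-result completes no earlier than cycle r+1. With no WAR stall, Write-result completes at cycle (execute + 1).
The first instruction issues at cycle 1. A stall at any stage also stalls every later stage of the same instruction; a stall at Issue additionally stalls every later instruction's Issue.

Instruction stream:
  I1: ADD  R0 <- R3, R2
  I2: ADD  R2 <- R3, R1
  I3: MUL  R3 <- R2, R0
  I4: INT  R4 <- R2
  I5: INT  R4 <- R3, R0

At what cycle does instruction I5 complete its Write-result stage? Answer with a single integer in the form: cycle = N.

cycle = 19

I1: IS=1 RO=2 EX=4 WR=5
I2: IS=6 RO=7 EX=9 WR=10  [struct: ADD busy until I1 writes@5]
I3: IS=7 RO=11 EX=15 WR=16  [RAW R2: wait I2 write@10]
I4: IS=8 RO=11 EX=12 WR=13  [RAW R2: wait I2 write@10]
I5: IS=14 RO=17 EX=18 WR=19  [struct: INT busy until I4 writes@13; RAW R3: wait I3 write@16]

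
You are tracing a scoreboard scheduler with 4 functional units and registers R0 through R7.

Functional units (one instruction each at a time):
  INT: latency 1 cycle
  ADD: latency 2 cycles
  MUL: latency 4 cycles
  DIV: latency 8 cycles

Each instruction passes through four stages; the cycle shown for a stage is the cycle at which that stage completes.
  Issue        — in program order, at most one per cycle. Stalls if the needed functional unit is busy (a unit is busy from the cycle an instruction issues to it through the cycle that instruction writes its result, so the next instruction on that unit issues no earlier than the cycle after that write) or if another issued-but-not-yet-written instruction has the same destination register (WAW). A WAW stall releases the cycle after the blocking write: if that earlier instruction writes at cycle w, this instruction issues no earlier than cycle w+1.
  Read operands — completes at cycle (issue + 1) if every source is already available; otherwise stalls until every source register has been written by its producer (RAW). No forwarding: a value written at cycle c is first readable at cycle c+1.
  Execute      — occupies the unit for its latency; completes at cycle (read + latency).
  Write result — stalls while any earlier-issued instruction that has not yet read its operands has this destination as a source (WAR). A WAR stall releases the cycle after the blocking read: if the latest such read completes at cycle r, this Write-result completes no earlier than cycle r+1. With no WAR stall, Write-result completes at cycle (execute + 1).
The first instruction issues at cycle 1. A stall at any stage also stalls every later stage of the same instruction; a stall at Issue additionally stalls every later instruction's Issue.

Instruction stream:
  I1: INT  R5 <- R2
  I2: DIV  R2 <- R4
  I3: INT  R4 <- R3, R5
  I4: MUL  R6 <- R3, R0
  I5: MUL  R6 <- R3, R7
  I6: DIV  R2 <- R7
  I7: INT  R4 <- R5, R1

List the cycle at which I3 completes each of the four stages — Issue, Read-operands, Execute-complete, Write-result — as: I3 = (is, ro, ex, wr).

I3 = (5, 6, 7, 8)

t=1  I1 dispatched to INT
t=2  I1 operands ready · I2 dispatched to DIV
t=3  I1 complete · I2 operands ready
t=4  R5←I1
t=5  I3 dispatched to INT
t=6  I3 operands ready · I4 dispatched to MUL
t=7  I3 complete · I4 operands ready
t=8  R4←I3
t=11  I2 complete · I4 complete
t=12  R2←I2 · R6←I4
t=13  I5 dispatched to MUL
t=14  I5 operands ready · I6 dispatched to DIV
t=15  I6 operands ready · I7 dispatched to INT
t=16  I7 operands ready
t=17  I7 complete
t=18  I5 complete · R4←I7
t=19  R6←I5
t=23  I6 complete
t=24  R2←I6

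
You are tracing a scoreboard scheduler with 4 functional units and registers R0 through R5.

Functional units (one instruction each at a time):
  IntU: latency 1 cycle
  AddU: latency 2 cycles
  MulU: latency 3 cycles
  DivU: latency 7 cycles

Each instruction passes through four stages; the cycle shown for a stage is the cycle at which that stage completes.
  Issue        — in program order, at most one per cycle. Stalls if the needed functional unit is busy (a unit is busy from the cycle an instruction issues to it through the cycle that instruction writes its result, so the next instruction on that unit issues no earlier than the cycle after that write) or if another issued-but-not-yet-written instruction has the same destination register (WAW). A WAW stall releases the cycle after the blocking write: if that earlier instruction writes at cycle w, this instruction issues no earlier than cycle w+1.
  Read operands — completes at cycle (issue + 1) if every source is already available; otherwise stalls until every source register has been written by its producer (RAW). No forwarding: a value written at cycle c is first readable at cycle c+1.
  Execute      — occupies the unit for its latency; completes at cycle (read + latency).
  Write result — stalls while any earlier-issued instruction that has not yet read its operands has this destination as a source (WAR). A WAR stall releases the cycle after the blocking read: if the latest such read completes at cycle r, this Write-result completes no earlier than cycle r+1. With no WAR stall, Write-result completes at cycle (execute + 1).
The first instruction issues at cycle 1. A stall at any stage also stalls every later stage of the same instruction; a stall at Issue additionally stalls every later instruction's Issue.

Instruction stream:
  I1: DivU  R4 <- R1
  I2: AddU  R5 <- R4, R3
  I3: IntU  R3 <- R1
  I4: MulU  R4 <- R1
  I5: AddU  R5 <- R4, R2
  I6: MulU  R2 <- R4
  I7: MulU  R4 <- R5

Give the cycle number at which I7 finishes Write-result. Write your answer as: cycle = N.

cycle = 28

cycle 1: I1 dispatched to DivU
cycle 2: I1 operands ready; I2 dispatched to AddU
cycle 3: I3 dispatched to IntU
cycle 4: I3 operands ready
cycle 5: I3 complete
cycle 9: I1 complete
cycle 10: R4←I1
cycle 11: I2 operands ready; I4 dispatched to MulU
cycle 12: R3←I3; I4 operands ready
cycle 13: I2 complete
cycle 14: R5←I2
cycle 15: I4 complete; I5 dispatched to AddU
cycle 16: R4←I4
cycle 17: I5 operands ready; I6 dispatched to MulU
cycle 18: I6 operands ready
cycle 19: I5 complete
cycle 20: R5←I5
cycle 21: I6 complete
cycle 22: R2←I6
cycle 23: I7 dispatched to MulU
cycle 24: I7 operands ready
cycle 27: I7 complete
cycle 28: R4←I7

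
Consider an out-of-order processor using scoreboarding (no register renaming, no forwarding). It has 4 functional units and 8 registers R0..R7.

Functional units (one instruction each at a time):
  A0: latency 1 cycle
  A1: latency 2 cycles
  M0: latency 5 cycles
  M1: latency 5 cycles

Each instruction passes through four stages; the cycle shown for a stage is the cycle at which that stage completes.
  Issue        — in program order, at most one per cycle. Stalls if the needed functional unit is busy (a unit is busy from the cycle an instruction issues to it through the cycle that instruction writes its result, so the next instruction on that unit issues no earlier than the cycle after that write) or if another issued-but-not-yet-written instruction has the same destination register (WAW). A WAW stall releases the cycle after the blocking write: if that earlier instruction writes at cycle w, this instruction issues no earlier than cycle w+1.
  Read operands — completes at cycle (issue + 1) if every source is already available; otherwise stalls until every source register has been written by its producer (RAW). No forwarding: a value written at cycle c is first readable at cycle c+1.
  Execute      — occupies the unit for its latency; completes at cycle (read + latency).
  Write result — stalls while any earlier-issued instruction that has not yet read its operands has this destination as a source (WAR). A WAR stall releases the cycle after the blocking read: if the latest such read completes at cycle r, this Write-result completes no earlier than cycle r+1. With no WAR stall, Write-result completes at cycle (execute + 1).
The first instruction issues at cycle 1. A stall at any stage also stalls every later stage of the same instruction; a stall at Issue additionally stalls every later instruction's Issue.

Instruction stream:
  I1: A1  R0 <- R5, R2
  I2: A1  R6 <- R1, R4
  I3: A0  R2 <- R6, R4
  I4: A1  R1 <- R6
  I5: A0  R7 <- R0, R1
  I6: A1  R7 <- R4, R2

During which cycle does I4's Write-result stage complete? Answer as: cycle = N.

cycle 1: I1→A1
cycle 2: I1 RO
cycle 4: I1 EX
cycle 5: I1 WR R0
cycle 6: I2→A1
cycle 7: I2 RO; I3→A0
cycle 9: I2 EX
cycle 10: I2 WR R6
cycle 11: I3 RO; I4→A1
cycle 12: I3 EX; I4 RO
cycle 13: I3 WR R2
cycle 14: I4 EX; I5→A0
cycle 15: I4 WR R1
cycle 16: I5 RO
cycle 17: I5 EX
cycle 18: I5 WR R7
cycle 19: I6→A1
cycle 20: I6 RO
cycle 22: I6 EX
cycle 23: I6 WR R7

cycle = 15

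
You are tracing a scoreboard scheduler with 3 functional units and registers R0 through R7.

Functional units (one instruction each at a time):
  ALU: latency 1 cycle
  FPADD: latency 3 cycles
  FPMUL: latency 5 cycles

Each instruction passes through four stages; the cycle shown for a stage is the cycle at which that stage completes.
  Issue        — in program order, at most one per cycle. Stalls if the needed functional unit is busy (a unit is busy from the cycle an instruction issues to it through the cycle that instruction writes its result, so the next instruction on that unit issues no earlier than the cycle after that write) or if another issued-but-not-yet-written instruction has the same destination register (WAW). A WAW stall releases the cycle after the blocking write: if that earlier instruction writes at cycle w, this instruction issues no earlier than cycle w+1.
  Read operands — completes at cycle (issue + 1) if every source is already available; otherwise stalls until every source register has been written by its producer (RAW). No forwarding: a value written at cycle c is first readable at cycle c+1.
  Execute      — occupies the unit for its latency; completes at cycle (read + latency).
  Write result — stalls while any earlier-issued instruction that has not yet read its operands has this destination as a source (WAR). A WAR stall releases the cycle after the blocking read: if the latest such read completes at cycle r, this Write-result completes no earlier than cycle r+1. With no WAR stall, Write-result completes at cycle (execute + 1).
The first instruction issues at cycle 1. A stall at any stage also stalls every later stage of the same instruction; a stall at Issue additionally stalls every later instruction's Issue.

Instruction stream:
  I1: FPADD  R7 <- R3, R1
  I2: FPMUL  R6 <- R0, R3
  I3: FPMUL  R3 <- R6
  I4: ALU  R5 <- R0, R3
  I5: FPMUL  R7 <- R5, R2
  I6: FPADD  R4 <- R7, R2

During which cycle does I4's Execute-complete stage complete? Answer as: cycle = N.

cycle = 19

I1: IS=1 RO=2 EX=5 WR=6
I2: IS=2 RO=3 EX=8 WR=9
I3: IS=10 RO=11 EX=16 WR=17  [struct: FPMUL busy until I2 writes@9]
I4: IS=11 RO=18 EX=19 WR=20  [RAW R3: wait I3 write@17]
I5: IS=18 RO=21 EX=26 WR=27  [struct: FPMUL busy until I3 writes@17; RAW R5: wait I4 write@20]
I6: IS=19 RO=28 EX=31 WR=32  [RAW R7: wait I5 write@27]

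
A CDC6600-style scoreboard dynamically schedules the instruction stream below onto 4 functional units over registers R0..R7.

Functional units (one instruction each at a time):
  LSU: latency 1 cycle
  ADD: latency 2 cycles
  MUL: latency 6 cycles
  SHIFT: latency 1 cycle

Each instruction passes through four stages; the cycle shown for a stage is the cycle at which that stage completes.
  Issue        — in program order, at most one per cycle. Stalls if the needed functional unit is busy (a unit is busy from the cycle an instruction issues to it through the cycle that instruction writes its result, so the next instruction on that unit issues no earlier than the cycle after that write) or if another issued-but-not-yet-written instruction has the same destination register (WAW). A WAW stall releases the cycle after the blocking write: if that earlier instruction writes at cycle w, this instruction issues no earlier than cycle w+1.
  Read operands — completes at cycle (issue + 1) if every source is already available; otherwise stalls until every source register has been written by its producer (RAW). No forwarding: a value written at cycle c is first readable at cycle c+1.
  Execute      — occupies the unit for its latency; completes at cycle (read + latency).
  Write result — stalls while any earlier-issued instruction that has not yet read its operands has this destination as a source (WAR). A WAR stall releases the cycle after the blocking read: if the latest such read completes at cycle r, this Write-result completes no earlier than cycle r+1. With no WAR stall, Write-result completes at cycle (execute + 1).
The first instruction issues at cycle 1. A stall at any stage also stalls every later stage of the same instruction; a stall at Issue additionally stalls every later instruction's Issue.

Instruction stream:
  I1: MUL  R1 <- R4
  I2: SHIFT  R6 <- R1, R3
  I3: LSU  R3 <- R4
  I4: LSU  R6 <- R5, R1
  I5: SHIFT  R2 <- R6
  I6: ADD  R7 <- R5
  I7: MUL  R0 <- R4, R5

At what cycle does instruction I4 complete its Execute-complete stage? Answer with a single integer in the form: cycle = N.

cycle = 15

c1: I1 issues→MUL
c2: I1 reads · I2 issues→SHIFT
c3: I3 issues→LSU
c4: I3 reads
c5: I3 exec-done
c8: I1 exec-done
c9: I1 writes R1
c10: I2 reads
c11: I2 exec-done · I3 writes R3
c12: I2 writes R6
c13: I4 issues→LSU
c14: I4 reads · I5 issues→SHIFT
c15: I4 exec-done · I6 issues→ADD
c16: I4 writes R6 · I6 reads · I7 issues→MUL
c17: I5 reads · I7 reads
c18: I5 exec-done · I6 exec-done
c19: I5 writes R2 · I6 writes R7
c23: I7 exec-done
c24: I7 writes R0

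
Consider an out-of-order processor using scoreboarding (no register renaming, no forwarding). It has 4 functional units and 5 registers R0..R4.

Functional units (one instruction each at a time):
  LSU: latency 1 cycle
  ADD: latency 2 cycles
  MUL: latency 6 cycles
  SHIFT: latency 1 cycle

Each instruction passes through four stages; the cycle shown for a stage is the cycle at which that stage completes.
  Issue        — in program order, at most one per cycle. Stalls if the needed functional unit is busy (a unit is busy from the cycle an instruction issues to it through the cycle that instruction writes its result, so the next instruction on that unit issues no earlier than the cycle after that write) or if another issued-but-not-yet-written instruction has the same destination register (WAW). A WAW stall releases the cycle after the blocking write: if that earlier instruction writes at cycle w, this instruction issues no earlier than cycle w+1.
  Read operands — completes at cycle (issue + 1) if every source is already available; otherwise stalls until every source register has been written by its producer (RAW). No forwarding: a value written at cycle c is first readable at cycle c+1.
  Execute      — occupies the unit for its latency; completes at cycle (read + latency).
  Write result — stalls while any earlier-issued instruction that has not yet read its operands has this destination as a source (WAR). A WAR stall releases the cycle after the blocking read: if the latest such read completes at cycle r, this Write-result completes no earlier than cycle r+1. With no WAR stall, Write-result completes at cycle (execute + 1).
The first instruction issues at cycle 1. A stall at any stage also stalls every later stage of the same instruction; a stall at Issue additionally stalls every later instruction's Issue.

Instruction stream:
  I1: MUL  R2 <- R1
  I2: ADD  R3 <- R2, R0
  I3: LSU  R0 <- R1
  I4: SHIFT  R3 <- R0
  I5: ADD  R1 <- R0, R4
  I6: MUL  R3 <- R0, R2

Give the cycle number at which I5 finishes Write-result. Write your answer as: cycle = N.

[1] I1 dispatched to MUL
[2] I1 operands ready; I2 dispatched to ADD
[3] I3 dispatched to LSU
[4] I3 operands ready
[5] I3 complete
[8] I1 complete
[9] R2←I1
[10] I2 operands ready
[11] R0←I3
[12] I2 complete
[13] R3←I2
[14] I4 dispatched to SHIFT
[15] I4 operands ready; I5 dispatched to ADD
[16] I4 complete; I5 operands ready
[17] R3←I4
[18] I5 complete; I6 dispatched to MUL
[19] R1←I5; I6 operands ready
[25] I6 complete
[26] R3←I6

cycle = 19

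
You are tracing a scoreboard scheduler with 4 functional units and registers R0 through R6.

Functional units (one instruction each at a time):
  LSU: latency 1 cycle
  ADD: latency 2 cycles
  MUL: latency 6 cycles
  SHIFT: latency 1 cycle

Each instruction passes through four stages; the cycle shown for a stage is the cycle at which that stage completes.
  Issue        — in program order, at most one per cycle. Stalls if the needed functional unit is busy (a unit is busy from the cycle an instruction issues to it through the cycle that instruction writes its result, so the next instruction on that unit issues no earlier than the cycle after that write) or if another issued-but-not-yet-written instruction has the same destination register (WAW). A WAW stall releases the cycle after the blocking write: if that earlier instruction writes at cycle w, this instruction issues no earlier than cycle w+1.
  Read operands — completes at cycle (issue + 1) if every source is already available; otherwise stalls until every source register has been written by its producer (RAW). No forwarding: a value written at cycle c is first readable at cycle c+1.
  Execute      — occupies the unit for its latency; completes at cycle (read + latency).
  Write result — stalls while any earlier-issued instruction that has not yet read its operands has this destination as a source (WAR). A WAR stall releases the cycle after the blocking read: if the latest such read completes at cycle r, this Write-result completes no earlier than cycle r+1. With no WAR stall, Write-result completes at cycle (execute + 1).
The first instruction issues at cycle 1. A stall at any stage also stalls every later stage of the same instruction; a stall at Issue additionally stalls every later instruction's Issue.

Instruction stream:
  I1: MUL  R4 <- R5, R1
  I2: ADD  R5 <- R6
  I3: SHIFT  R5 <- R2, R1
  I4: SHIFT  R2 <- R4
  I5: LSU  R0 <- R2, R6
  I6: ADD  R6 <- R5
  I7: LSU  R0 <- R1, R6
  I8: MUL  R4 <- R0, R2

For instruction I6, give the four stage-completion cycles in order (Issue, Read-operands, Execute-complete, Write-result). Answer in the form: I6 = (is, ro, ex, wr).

c1: I1→MUL
c2: I1 RO · I2→ADD
c3: I2 RO
c5: I2 EX
c6: I2 WR R5
c7: I3→SHIFT
c8: I1 EX · I3 RO
c9: I1 WR R4 · I3 EX
c10: I3 WR R5
c11: I4→SHIFT
c12: I4 RO · I5→LSU
c13: I4 EX · I6→ADD
c14: I4 WR R2 · I6 RO
c15: I5 RO
c16: I5 EX · I6 EX
c17: I5 WR R0 · I6 WR R6
c18: I7→LSU
c19: I7 RO · I8→MUL
c20: I7 EX
c21: I7 WR R0
c22: I8 RO
c28: I8 EX
c29: I8 WR R4

I6 = (13, 14, 16, 17)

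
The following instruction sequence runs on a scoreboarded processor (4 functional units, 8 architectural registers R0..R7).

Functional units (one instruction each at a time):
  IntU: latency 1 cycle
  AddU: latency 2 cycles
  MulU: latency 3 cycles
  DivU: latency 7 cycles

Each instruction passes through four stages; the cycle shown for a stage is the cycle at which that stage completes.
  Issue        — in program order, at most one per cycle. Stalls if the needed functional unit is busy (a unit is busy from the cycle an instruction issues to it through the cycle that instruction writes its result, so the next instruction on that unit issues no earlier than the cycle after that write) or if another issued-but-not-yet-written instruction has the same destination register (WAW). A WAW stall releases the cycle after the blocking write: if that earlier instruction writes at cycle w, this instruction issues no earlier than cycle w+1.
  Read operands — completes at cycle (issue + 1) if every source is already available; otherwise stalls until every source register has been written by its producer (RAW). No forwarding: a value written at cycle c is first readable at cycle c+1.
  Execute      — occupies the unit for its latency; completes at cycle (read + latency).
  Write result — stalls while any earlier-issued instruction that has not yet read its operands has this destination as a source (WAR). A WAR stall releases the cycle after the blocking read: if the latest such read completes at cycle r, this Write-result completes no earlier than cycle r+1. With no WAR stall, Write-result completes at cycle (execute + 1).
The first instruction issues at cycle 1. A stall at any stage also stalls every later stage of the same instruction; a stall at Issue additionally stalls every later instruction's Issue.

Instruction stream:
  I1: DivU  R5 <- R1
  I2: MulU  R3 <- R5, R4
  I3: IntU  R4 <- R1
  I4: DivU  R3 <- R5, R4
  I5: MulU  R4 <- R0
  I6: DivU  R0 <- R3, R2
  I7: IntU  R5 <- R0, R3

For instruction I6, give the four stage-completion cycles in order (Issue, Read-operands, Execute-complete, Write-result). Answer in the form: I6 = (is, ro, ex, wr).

[I1] 1/2/9/10
[I2] 2/11/14/15  (RAW R5: wait I1 write@10)
[I3] 3/4/5/12  (WAR R4: wait I2 read@11)
[I4] 16/17/24/25  (WAW R3: wait I2 write@15)
[I5] 17/18/21/22
[I6] 26/27/34/35  (struct: DivU busy until I4 writes@25)
[I7] 27/36/37/38  (RAW R0: wait I6 write@35)

I6 = (26, 27, 34, 35)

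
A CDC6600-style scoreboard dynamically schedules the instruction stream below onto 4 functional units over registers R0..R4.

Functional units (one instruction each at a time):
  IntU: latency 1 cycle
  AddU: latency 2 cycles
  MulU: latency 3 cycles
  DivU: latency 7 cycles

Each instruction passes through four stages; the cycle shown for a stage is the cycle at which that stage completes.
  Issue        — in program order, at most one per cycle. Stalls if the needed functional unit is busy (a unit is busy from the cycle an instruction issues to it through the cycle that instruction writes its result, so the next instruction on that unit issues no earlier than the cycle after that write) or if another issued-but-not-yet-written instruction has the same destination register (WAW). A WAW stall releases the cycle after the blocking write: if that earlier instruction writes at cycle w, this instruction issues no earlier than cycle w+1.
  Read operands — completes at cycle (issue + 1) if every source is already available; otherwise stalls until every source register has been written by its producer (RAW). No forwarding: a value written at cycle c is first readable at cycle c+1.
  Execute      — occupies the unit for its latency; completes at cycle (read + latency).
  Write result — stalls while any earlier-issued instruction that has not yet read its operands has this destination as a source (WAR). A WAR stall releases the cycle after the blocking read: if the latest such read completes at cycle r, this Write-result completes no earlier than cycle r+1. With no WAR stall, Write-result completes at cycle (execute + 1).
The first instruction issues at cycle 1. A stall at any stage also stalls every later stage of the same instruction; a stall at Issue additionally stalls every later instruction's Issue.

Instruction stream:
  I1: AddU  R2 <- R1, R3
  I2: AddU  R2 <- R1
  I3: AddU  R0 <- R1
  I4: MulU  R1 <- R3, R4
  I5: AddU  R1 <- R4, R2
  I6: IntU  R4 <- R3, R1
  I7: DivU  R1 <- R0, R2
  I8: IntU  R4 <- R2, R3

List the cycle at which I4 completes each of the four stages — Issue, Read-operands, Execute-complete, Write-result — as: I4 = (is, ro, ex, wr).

I4 = (12, 13, 16, 17)

  I1 | 1 | 2 | 4 | 5
  I2 | 6 | 7 | 9 | 10   struct: AddU busy until I1 writes@5
  I3 | 11 | 12 | 14 | 15   struct: AddU busy until I2 writes@10
  I4 | 12 | 13 | 16 | 17
  I5 | 18 | 19 | 21 | 22   WAW R1: wait I4 write@17
  I6 | 19 | 23 | 24 | 25   RAW R1: wait I5 write@22
  I7 | 23 | 24 | 31 | 32   WAW R1: wait I5 write@22
  I8 | 26 | 27 | 28 | 29   struct: IntU busy until I6 writes@25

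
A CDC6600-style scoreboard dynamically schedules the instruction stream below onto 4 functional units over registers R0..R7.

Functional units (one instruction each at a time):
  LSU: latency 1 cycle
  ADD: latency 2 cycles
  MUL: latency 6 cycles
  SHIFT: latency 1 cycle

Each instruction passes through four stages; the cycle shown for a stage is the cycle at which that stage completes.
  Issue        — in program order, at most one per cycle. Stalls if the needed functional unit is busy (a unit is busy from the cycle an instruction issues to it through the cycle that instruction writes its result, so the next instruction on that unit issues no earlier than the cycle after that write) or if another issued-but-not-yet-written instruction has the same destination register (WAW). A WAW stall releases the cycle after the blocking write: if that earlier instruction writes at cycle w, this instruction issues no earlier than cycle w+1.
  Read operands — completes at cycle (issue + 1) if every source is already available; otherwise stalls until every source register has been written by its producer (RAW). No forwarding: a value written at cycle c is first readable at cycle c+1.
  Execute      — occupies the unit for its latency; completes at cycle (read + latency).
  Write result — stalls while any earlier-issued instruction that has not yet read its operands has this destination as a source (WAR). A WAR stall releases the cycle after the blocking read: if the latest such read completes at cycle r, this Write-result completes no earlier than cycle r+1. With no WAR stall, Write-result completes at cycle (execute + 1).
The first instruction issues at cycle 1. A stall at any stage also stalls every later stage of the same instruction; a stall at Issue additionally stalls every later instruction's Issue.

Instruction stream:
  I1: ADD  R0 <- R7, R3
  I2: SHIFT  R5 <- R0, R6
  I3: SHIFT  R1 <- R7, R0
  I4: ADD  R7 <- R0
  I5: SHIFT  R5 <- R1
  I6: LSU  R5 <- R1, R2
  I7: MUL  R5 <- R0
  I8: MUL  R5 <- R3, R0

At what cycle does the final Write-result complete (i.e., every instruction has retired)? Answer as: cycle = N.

c1: I1 issues→ADD
c2: I1 reads · I2 issues→SHIFT
c4: I1 exec-done
c5: I1 writes R0
c6: I2 reads
c7: I2 exec-done
c8: I2 writes R5
c9: I3 issues→SHIFT
c10: I3 reads · I4 issues→ADD
c11: I3 exec-done · I4 reads
c12: I3 writes R1
c13: I4 exec-done · I5 issues→SHIFT
c14: I4 writes R7 · I5 reads
c15: I5 exec-done
c16: I5 writes R5
c17: I6 issues→LSU
c18: I6 reads
c19: I6 exec-done
c20: I6 writes R5
c21: I7 issues→MUL
c22: I7 reads
c28: I7 exec-done
c29: I7 writes R5
c30: I8 issues→MUL
c31: I8 reads
c37: I8 exec-done
c38: I8 writes R5

cycle = 38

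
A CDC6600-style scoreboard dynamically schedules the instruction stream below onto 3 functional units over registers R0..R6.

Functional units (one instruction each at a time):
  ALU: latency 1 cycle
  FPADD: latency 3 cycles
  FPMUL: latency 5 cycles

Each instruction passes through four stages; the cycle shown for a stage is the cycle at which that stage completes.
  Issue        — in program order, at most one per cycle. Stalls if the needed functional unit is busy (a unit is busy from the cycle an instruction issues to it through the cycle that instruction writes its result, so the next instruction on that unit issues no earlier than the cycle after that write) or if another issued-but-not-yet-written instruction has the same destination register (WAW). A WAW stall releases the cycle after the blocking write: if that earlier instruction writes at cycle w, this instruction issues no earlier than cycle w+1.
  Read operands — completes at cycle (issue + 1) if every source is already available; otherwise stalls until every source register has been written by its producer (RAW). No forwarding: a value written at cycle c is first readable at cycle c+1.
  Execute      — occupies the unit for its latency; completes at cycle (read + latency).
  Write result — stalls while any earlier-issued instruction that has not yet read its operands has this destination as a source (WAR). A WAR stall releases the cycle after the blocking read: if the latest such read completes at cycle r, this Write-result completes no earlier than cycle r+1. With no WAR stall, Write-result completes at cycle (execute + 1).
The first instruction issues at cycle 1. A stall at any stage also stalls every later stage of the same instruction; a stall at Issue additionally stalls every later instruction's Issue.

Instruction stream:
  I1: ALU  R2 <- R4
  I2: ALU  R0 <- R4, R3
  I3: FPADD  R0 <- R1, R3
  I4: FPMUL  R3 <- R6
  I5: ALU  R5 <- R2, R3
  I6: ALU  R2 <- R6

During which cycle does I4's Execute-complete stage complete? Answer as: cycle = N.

I1: IS=1 RO=2 EX=3 WR=4
I2: IS=5 RO=6 EX=7 WR=8  [struct: ALU busy until I1 writes@4]
I3: IS=9 RO=10 EX=13 WR=14  [WAW R0: wait I2 write@8]
I4: IS=10 RO=11 EX=16 WR=17
I5: IS=11 RO=18 EX=19 WR=20  [RAW R3: wait I4 write@17]
I6: IS=21 RO=22 EX=23 WR=24  [struct: ALU busy until I5 writes@20]

cycle = 16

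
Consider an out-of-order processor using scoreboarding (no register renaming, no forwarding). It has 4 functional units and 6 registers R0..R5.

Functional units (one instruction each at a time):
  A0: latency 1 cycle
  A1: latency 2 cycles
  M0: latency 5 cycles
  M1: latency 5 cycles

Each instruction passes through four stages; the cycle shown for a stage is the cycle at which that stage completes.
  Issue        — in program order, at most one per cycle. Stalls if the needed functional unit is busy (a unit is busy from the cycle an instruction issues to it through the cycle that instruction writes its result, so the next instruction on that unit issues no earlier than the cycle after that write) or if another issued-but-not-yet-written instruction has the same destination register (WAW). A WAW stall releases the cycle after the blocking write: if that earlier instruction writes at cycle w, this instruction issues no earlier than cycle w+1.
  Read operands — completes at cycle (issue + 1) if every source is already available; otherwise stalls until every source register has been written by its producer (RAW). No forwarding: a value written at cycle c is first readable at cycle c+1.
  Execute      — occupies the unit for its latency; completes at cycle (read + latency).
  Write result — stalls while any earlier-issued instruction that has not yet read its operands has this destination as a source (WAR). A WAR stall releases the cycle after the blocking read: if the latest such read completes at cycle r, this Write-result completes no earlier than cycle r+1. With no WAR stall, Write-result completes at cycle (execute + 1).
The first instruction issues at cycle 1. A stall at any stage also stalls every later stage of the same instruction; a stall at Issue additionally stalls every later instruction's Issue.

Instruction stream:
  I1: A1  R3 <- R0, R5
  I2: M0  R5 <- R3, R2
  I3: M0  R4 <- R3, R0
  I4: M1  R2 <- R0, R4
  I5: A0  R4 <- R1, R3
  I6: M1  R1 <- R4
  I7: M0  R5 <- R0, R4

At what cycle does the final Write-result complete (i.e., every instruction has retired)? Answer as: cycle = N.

cycle 1: I1→A1
cycle 2: I1 RO, I2→M0
cycle 4: I1 EX
cycle 5: I1 WR R3
cycle 6: I2 RO
cycle 11: I2 EX
cycle 12: I2 WR R5
cycle 13: I3→M0
cycle 14: I3 RO, I4→M1
cycle 19: I3 EX
cycle 20: I3 WR R4
cycle 21: I4 RO, I5→A0
cycle 22: I5 RO
cycle 23: I5 EX
cycle 24: I5 WR R4
cycle 26: I4 EX
cycle 27: I4 WR R2
cycle 28: I6→M1
cycle 29: I6 RO, I7→M0
cycle 30: I7 RO
cycle 34: I6 EX
cycle 35: I6 WR R1, I7 EX
cycle 36: I7 WR R5

cycle = 36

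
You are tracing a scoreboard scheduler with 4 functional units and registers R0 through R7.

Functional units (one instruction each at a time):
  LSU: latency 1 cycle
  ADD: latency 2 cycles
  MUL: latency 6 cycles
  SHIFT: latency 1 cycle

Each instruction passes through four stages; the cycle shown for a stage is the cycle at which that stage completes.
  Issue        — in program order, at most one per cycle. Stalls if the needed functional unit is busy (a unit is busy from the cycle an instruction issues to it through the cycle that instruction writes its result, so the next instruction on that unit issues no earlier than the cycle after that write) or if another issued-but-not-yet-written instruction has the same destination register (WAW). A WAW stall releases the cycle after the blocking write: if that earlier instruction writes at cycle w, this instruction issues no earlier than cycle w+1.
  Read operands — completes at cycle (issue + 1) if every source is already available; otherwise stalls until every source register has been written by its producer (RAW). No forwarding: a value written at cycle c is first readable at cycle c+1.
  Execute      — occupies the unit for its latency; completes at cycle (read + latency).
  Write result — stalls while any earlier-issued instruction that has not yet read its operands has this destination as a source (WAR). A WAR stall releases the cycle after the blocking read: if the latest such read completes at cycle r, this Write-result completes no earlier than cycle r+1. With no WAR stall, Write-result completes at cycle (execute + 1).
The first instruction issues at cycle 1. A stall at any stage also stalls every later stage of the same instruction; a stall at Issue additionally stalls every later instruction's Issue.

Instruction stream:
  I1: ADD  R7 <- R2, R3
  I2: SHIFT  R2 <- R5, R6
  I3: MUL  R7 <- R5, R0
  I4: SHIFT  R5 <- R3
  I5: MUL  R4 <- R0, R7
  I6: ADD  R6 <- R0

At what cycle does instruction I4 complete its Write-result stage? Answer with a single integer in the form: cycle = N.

cycle = 10

I1: IS=1 RO=2 EX=4 WR=5
I2: IS=2 RO=3 EX=4 WR=5
I3: IS=6 RO=7 EX=13 WR=14  [WAW R7: wait I1 write@5]
I4: IS=7 RO=8 EX=9 WR=10
I5: IS=15 RO=16 EX=22 WR=23  [struct: MUL busy until I3 writes@14]
I6: IS=16 RO=17 EX=19 WR=20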